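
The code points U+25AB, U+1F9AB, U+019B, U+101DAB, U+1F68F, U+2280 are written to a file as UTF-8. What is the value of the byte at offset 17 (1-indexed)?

1-indexed offset 17 is 0-indexed offset 16.
U+25AB → 3-byte form E2 96 AB at offsets 0–2.
U+1F9AB → 4-byte form F0 9F A6 AB at offsets 3–6.
U+019B → 2-byte form C6 9B at offsets 7–8.
U+101DAB → 4-byte form F4 81 B6 AB at offsets 9–12.
U+1F68F → 4-byte form F0 9F 9A 8F at offsets 13–16.
Offset 16 falls in char 5's range; it's byte 4 of F0 9F 9A 8F = 0x8F.

0x8F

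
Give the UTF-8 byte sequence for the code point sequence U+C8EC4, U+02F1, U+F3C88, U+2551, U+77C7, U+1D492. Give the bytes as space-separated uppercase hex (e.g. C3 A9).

F3 88 BB 84 CB B1 F3 B3 B2 88 E2 95 91 E7 9F 87 F0 9D 92 92

U+C8EC4: 4-byte form → F3 88 BB 84.
U+02F1: 2-byte form → CB B1.
U+F3C88: 4-byte form → F3 B3 B2 88.
U+2551: 3-byte form → E2 95 91.
U+77C7: 3-byte form → E7 9F 87.
U+1D492: 4-byte form → F0 9D 92 92.
Concatenated (20 bytes): F3 88 BB 84 CB B1 F3 B3 B2 88 E2 95 91 E7 9F 87 F0 9D 92 92.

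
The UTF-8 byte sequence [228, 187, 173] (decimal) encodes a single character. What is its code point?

U+4EED

Leading byte 0xE4 = 11100100 matches 1110xxxx → 3-byte sequence.
Byte 1: 0xE4 = 11100100, payload 0100 (4 bits).
Byte 2: 0xBB = 10111011 (10xxxxxx ✓), payload 111011.
Byte 3: 0xAD = 10101101 (10xxxxxx ✓), payload 101101.
Concatenate: 0100111011101101 = 0x4EED (16 bits → U+4EED).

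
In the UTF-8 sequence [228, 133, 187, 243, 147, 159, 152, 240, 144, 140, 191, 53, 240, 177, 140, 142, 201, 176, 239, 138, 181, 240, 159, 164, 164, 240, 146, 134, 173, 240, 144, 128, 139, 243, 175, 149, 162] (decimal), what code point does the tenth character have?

U+1000B

Offset 0: leading byte 0xE4 = 11100100 → 3-byte char #1 = E4 85 BB.
Offset 3: leading byte 0xF3 = 11110011 → 4-byte char #2 = F3 93 9F 98.
Offset 7: leading byte 0xF0 = 11110000 → 4-byte char #3 = F0 90 8C BF.
Offset 11: leading byte 0x35 = 00110101 → 1-byte char #4 = 35.
Offset 12: leading byte 0xF0 = 11110000 → 4-byte char #5 = F0 B1 8C 8E.
Offset 16: leading byte 0xC9 = 11001001 → 2-byte char #6 = C9 B0.
Offset 18: leading byte 0xEF = 11101111 → 3-byte char #7 = EF 8A B5.
Offset 21: leading byte 0xF0 = 11110000 → 4-byte char #8 = F0 9F A4 A4.
Offset 25: leading byte 0xF0 = 11110000 → 4-byte char #9 = F0 92 86 AD.
Offset 29: leading byte 0xF0 = 11110000 → 4-byte char #10 = F0 90 80 8B.
Leading byte 0xF0 = 11110000 matches 11110xxx → 4-byte sequence.
Byte 1: 0xF0 = 11110000, payload 000 (3 bits).
Byte 2: 0x90 = 10010000 (10xxxxxx ✓), payload 010000.
Byte 3: 0x80 = 10000000 (10xxxxxx ✓), payload 000000.
Byte 4: 0x8B = 10001011 (10xxxxxx ✓), payload 001011.
Concatenate: 000010000000000001011 = 0x1000B (21 bits → U+1000B).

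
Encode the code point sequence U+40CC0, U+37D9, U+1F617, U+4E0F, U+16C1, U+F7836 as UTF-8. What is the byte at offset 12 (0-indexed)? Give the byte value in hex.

U+40CC0 → 4-byte form F1 80 B3 80 at offsets 0–3.
U+37D9 → 3-byte form E3 9F 99 at offsets 4–6.
U+1F617 → 4-byte form F0 9F 98 97 at offsets 7–10.
U+4E0F → 3-byte form E4 B8 8F at offsets 11–13.
Offset 12 falls in char 4's range; it's byte 2 of E4 B8 8F = 0xB8.

0xB8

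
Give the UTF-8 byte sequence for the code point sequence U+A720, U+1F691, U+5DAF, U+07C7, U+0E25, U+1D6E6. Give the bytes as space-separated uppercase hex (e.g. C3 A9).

EA 9C A0 F0 9F 9A 91 E5 B6 AF DF 87 E0 B8 A5 F0 9D 9B A6

U+A720: 3-byte form → EA 9C A0.
U+1F691: 4-byte form → F0 9F 9A 91.
U+5DAF: 3-byte form → E5 B6 AF.
U+07C7: 2-byte form → DF 87.
U+0E25: 3-byte form → E0 B8 A5.
U+1D6E6: 4-byte form → F0 9D 9B A6.
Concatenated (19 bytes): EA 9C A0 F0 9F 9A 91 E5 B6 AF DF 87 E0 B8 A5 F0 9D 9B A6.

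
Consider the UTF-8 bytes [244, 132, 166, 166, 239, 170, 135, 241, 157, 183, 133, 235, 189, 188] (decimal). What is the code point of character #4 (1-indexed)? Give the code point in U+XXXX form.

U+BF7C

Offset 0: leading byte 0xF4 = 11110100 → 4-byte char #1 = F4 84 A6 A6.
Offset 4: leading byte 0xEF = 11101111 → 3-byte char #2 = EF AA 87.
Offset 7: leading byte 0xF1 = 11110001 → 4-byte char #3 = F1 9D B7 85.
Offset 11: leading byte 0xEB = 11101011 → 3-byte char #4 = EB BD BC.
Leading byte 0xEB = 11101011 matches 1110xxxx → 3-byte sequence.
Byte 1: 0xEB = 11101011, payload 1011 (4 bits).
Byte 2: 0xBD = 10111101 (10xxxxxx ✓), payload 111101.
Byte 3: 0xBC = 10111100 (10xxxxxx ✓), payload 111100.
Concatenate: 1011111101111100 = 0xBF7C (16 bits → U+BF7C).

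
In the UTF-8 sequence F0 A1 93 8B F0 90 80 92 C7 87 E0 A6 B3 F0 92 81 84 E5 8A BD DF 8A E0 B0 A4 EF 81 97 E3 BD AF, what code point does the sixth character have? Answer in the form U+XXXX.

U+52BD

Offset 0: leading byte 0xF0 = 11110000 → 4-byte char #1 = F0 A1 93 8B.
Offset 4: leading byte 0xF0 = 11110000 → 4-byte char #2 = F0 90 80 92.
Offset 8: leading byte 0xC7 = 11000111 → 2-byte char #3 = C7 87.
Offset 10: leading byte 0xE0 = 11100000 → 3-byte char #4 = E0 A6 B3.
Offset 13: leading byte 0xF0 = 11110000 → 4-byte char #5 = F0 92 81 84.
Offset 17: leading byte 0xE5 = 11100101 → 3-byte char #6 = E5 8A BD.
Leading byte 0xE5 = 11100101 matches 1110xxxx → 3-byte sequence.
Byte 1: 0xE5 = 11100101, payload 0101 (4 bits).
Byte 2: 0x8A = 10001010 (10xxxxxx ✓), payload 001010.
Byte 3: 0xBD = 10111101 (10xxxxxx ✓), payload 111101.
Concatenate: 0101001010111101 = 0x52BD (16 bits → U+52BD).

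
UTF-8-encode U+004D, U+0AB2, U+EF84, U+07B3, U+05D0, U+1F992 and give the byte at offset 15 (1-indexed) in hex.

1-indexed offset 15 is 0-indexed offset 14.
U+004D → 1-byte form 4D at offsets 0–0.
U+0AB2 → 3-byte form E0 AA B2 at offsets 1–3.
U+EF84 → 3-byte form EE BE 84 at offsets 4–6.
U+07B3 → 2-byte form DE B3 at offsets 7–8.
U+05D0 → 2-byte form D7 90 at offsets 9–10.
U+1F992 → 4-byte form F0 9F A6 92 at offsets 11–14.
Offset 14 falls in char 6's range; it's byte 4 of F0 9F A6 92 = 0x92.

0x92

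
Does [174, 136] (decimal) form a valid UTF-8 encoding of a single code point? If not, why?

invalid (continuation byte with no leading byte)

Byte 0xAE = 10101110 has the form 10xxxxxx — a continuation byte — but there is no preceding leading byte.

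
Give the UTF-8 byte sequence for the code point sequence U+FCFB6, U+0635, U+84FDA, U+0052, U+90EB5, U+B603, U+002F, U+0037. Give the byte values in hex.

F3 BC BE B6 D8 B5 F2 84 BF 9A 52 F2 90 BA B5 EB 98 83 2F 37

U+FCFB6: 4-byte form → F3 BC BE B6.
U+0635: 2-byte form → D8 B5.
U+84FDA: 4-byte form → F2 84 BF 9A.
U+0052: 1-byte form → 52.
U+90EB5: 4-byte form → F2 90 BA B5.
U+B603: 3-byte form → EB 98 83.
U+002F: 1-byte form → 2F.
U+0037: 1-byte form → 37.
Concatenated (20 bytes): F3 BC BE B6 D8 B5 F2 84 BF 9A 52 F2 90 BA B5 EB 98 83 2F 37.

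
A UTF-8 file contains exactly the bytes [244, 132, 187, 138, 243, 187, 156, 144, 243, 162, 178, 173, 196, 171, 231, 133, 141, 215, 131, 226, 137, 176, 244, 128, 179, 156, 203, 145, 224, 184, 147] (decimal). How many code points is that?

Byte at offset 0: 0xF4 = 11110100 → 4-byte char (#1). Advance 4.
Byte at offset 4: 0xF3 = 11110011 → 4-byte char (#2). Advance 4.
Byte at offset 8: 0xF3 = 11110011 → 4-byte char (#3). Advance 4.
Byte at offset 12: 0xC4 = 11000100 → 2-byte char (#4). Advance 2.
Byte at offset 14: 0xE7 = 11100111 → 3-byte char (#5). Advance 3.
Byte at offset 17: 0xD7 = 11010111 → 2-byte char (#6). Advance 2.
Byte at offset 19: 0xE2 = 11100010 → 3-byte char (#7). Advance 3.
Byte at offset 22: 0xF4 = 11110100 → 4-byte char (#8). Advance 4.
Byte at offset 26: 0xCB = 11001011 → 2-byte char (#9). Advance 2.
Byte at offset 28: 0xE0 = 11100000 → 3-byte char (#10). Advance 3.
Reached end at offset 31 after 10 code points.

10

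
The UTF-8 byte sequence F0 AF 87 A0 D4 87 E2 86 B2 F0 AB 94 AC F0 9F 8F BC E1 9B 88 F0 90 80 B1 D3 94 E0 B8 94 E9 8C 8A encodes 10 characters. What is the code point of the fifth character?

U+1F3FC

Offset 0: leading byte 0xF0 = 11110000 → 4-byte char #1 = F0 AF 87 A0.
Offset 4: leading byte 0xD4 = 11010100 → 2-byte char #2 = D4 87.
Offset 6: leading byte 0xE2 = 11100010 → 3-byte char #3 = E2 86 B2.
Offset 9: leading byte 0xF0 = 11110000 → 4-byte char #4 = F0 AB 94 AC.
Offset 13: leading byte 0xF0 = 11110000 → 4-byte char #5 = F0 9F 8F BC.
Leading byte 0xF0 = 11110000 matches 11110xxx → 4-byte sequence.
Byte 1: 0xF0 = 11110000, payload 000 (3 bits).
Byte 2: 0x9F = 10011111 (10xxxxxx ✓), payload 011111.
Byte 3: 0x8F = 10001111 (10xxxxxx ✓), payload 001111.
Byte 4: 0xBC = 10111100 (10xxxxxx ✓), payload 111100.
Concatenate: 000011111001111111100 = 0x1F3FC (21 bits → U+1F3FC).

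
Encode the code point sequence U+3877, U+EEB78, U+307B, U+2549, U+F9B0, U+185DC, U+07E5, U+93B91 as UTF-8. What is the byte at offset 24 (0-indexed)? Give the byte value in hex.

U+3877 → 3-byte form E3 A1 B7 at offsets 0–2.
U+EEB78 → 4-byte form F3 AE AD B8 at offsets 3–6.
U+307B → 3-byte form E3 81 BB at offsets 7–9.
U+2549 → 3-byte form E2 95 89 at offsets 10–12.
U+F9B0 → 3-byte form EF A6 B0 at offsets 13–15.
U+185DC → 4-byte form F0 98 97 9C at offsets 16–19.
U+07E5 → 2-byte form DF A5 at offsets 20–21.
U+93B91 → 4-byte form F2 93 AE 91 at offsets 22–25.
Offset 24 falls in char 8's range; it's byte 3 of F2 93 AE 91 = 0xAE.

0xAE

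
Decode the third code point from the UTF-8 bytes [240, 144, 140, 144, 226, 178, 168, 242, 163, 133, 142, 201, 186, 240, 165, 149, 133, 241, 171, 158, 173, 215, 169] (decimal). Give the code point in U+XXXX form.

Offset 0: leading byte 0xF0 = 11110000 → 4-byte char #1 = F0 90 8C 90.
Offset 4: leading byte 0xE2 = 11100010 → 3-byte char #2 = E2 B2 A8.
Offset 7: leading byte 0xF2 = 11110010 → 4-byte char #3 = F2 A3 85 8E.
Leading byte 0xF2 = 11110010 matches 11110xxx → 4-byte sequence.
Byte 1: 0xF2 = 11110010, payload 010 (3 bits).
Byte 2: 0xA3 = 10100011 (10xxxxxx ✓), payload 100011.
Byte 3: 0x85 = 10000101 (10xxxxxx ✓), payload 000101.
Byte 4: 0x8E = 10001110 (10xxxxxx ✓), payload 001110.
Concatenate: 010100011000101001110 = 0xA314E (21 bits → U+A314E).

U+A314E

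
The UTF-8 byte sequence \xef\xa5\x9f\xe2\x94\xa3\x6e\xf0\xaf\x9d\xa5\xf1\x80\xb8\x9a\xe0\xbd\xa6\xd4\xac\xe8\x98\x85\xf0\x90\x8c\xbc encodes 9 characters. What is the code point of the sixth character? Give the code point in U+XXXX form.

Offset 0: leading byte 0xEF = 11101111 → 3-byte char #1 = EF A5 9F.
Offset 3: leading byte 0xE2 = 11100010 → 3-byte char #2 = E2 94 A3.
Offset 6: leading byte 0x6E = 01101110 → 1-byte char #3 = 6E.
Offset 7: leading byte 0xF0 = 11110000 → 4-byte char #4 = F0 AF 9D A5.
Offset 11: leading byte 0xF1 = 11110001 → 4-byte char #5 = F1 80 B8 9A.
Offset 15: leading byte 0xE0 = 11100000 → 3-byte char #6 = E0 BD A6.
Leading byte 0xE0 = 11100000 matches 1110xxxx → 3-byte sequence.
Byte 1: 0xE0 = 11100000, payload 0000 (4 bits).
Byte 2: 0xBD = 10111101 (10xxxxxx ✓), payload 111101.
Byte 3: 0xA6 = 10100110 (10xxxxxx ✓), payload 100110.
Concatenate: 0000111101100110 = 0xF66 (16 bits → U+0F66).

U+0F66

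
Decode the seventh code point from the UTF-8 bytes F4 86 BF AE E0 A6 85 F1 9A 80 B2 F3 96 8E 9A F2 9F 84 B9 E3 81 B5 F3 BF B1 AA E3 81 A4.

Offset 0: leading byte 0xF4 = 11110100 → 4-byte char #1 = F4 86 BF AE.
Offset 4: leading byte 0xE0 = 11100000 → 3-byte char #2 = E0 A6 85.
Offset 7: leading byte 0xF1 = 11110001 → 4-byte char #3 = F1 9A 80 B2.
Offset 11: leading byte 0xF3 = 11110011 → 4-byte char #4 = F3 96 8E 9A.
Offset 15: leading byte 0xF2 = 11110010 → 4-byte char #5 = F2 9F 84 B9.
Offset 19: leading byte 0xE3 = 11100011 → 3-byte char #6 = E3 81 B5.
Offset 22: leading byte 0xF3 = 11110011 → 4-byte char #7 = F3 BF B1 AA.
Leading byte 0xF3 = 11110011 matches 11110xxx → 4-byte sequence.
Byte 1: 0xF3 = 11110011, payload 011 (3 bits).
Byte 2: 0xBF = 10111111 (10xxxxxx ✓), payload 111111.
Byte 3: 0xB1 = 10110001 (10xxxxxx ✓), payload 110001.
Byte 4: 0xAA = 10101010 (10xxxxxx ✓), payload 101010.
Concatenate: 011111111110001101010 = 0xFFC6A (21 bits → U+FFC6A).

U+FFC6A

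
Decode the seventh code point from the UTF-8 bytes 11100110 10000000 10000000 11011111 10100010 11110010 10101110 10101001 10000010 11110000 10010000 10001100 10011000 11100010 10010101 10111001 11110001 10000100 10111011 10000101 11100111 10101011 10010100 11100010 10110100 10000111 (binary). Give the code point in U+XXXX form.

U+7AD4

Offset 0: leading byte 0xE6 = 11100110 → 3-byte char #1 = E6 80 80.
Offset 3: leading byte 0xDF = 11011111 → 2-byte char #2 = DF A2.
Offset 5: leading byte 0xF2 = 11110010 → 4-byte char #3 = F2 AE A9 82.
Offset 9: leading byte 0xF0 = 11110000 → 4-byte char #4 = F0 90 8C 98.
Offset 13: leading byte 0xE2 = 11100010 → 3-byte char #5 = E2 95 B9.
Offset 16: leading byte 0xF1 = 11110001 → 4-byte char #6 = F1 84 BB 85.
Offset 20: leading byte 0xE7 = 11100111 → 3-byte char #7 = E7 AB 94.
Leading byte 0xE7 = 11100111 matches 1110xxxx → 3-byte sequence.
Byte 1: 0xE7 = 11100111, payload 0111 (4 bits).
Byte 2: 0xAB = 10101011 (10xxxxxx ✓), payload 101011.
Byte 3: 0x94 = 10010100 (10xxxxxx ✓), payload 010100.
Concatenate: 0111101011010100 = 0x7AD4 (16 bits → U+7AD4).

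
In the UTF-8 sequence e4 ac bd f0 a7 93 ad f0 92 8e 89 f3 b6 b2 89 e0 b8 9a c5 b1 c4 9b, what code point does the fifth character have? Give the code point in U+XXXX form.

Offset 0: leading byte 0xE4 = 11100100 → 3-byte char #1 = E4 AC BD.
Offset 3: leading byte 0xF0 = 11110000 → 4-byte char #2 = F0 A7 93 AD.
Offset 7: leading byte 0xF0 = 11110000 → 4-byte char #3 = F0 92 8E 89.
Offset 11: leading byte 0xF3 = 11110011 → 4-byte char #4 = F3 B6 B2 89.
Offset 15: leading byte 0xE0 = 11100000 → 3-byte char #5 = E0 B8 9A.
Leading byte 0xE0 = 11100000 matches 1110xxxx → 3-byte sequence.
Byte 1: 0xE0 = 11100000, payload 0000 (4 bits).
Byte 2: 0xB8 = 10111000 (10xxxxxx ✓), payload 111000.
Byte 3: 0x9A = 10011010 (10xxxxxx ✓), payload 011010.
Concatenate: 0000111000011010 = 0xE1A (16 bits → U+0E1A).

U+0E1A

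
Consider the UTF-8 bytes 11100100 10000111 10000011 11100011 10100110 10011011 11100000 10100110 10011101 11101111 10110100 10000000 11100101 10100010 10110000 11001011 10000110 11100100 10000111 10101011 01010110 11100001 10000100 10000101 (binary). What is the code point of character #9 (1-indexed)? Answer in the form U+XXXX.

Offset 0: leading byte 0xE4 = 11100100 → 3-byte char #1 = E4 87 83.
Offset 3: leading byte 0xE3 = 11100011 → 3-byte char #2 = E3 A6 9B.
Offset 6: leading byte 0xE0 = 11100000 → 3-byte char #3 = E0 A6 9D.
Offset 9: leading byte 0xEF = 11101111 → 3-byte char #4 = EF B4 80.
Offset 12: leading byte 0xE5 = 11100101 → 3-byte char #5 = E5 A2 B0.
Offset 15: leading byte 0xCB = 11001011 → 2-byte char #6 = CB 86.
Offset 17: leading byte 0xE4 = 11100100 → 3-byte char #7 = E4 87 AB.
Offset 20: leading byte 0x56 = 01010110 → 1-byte char #8 = 56.
Offset 21: leading byte 0xE1 = 11100001 → 3-byte char #9 = E1 84 85.
Leading byte 0xE1 = 11100001 matches 1110xxxx → 3-byte sequence.
Byte 1: 0xE1 = 11100001, payload 0001 (4 bits).
Byte 2: 0x84 = 10000100 (10xxxxxx ✓), payload 000100.
Byte 3: 0x85 = 10000101 (10xxxxxx ✓), payload 000101.
Concatenate: 0001000100000101 = 0x1105 (16 bits → U+1105).

U+1105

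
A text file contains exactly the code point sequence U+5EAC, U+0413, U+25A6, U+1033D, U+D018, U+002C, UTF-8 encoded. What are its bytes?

U+5EAC: 3-byte form → E5 BA AC.
U+0413: 2-byte form → D0 93.
U+25A6: 3-byte form → E2 96 A6.
U+1033D: 4-byte form → F0 90 8C BD.
U+D018: 3-byte form → ED 80 98.
U+002C: 1-byte form → 2C.
Concatenated (16 bytes): E5 BA AC D0 93 E2 96 A6 F0 90 8C BD ED 80 98 2C.

E5 BA AC D0 93 E2 96 A6 F0 90 8C BD ED 80 98 2C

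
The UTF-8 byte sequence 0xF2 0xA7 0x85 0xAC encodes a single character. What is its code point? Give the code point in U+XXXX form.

Leading byte 0xF2 = 11110010 matches 11110xxx → 4-byte sequence.
Byte 1: 0xF2 = 11110010, payload 010 (3 bits).
Byte 2: 0xA7 = 10100111 (10xxxxxx ✓), payload 100111.
Byte 3: 0x85 = 10000101 (10xxxxxx ✓), payload 000101.
Byte 4: 0xAC = 10101100 (10xxxxxx ✓), payload 101100.
Concatenate: 010100111000101101100 = 0xA716C (21 bits → U+A716C).

U+A716C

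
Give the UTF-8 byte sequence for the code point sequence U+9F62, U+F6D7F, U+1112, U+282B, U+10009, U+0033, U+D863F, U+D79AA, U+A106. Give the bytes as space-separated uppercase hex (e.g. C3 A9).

U+9F62: 3-byte form → E9 BD A2.
U+F6D7F: 4-byte form → F3 B6 B5 BF.
U+1112: 3-byte form → E1 84 92.
U+282B: 3-byte form → E2 A0 AB.
U+10009: 4-byte form → F0 90 80 89.
U+0033: 1-byte form → 33.
U+D863F: 4-byte form → F3 98 98 BF.
U+D79AA: 4-byte form → F3 97 A6 AA.
U+A106: 3-byte form → EA 84 86.
Concatenated (29 bytes): E9 BD A2 F3 B6 B5 BF E1 84 92 E2 A0 AB F0 90 80 89 33 F3 98 98 BF F3 97 A6 AA EA 84 86.

E9 BD A2 F3 B6 B5 BF E1 84 92 E2 A0 AB F0 90 80 89 33 F3 98 98 BF F3 97 A6 AA EA 84 86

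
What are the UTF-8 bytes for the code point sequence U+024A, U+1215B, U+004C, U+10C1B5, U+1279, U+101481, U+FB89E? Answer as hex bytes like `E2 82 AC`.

U+024A: 2-byte form → C9 8A.
U+1215B: 4-byte form → F0 92 85 9B.
U+004C: 1-byte form → 4C.
U+10C1B5: 4-byte form → F4 8C 86 B5.
U+1279: 3-byte form → E1 89 B9.
U+101481: 4-byte form → F4 81 92 81.
U+FB89E: 4-byte form → F3 BB A2 9E.
Concatenated (22 bytes): C9 8A F0 92 85 9B 4C F4 8C 86 B5 E1 89 B9 F4 81 92 81 F3 BB A2 9E.

C9 8A F0 92 85 9B 4C F4 8C 86 B5 E1 89 B9 F4 81 92 81 F3 BB A2 9E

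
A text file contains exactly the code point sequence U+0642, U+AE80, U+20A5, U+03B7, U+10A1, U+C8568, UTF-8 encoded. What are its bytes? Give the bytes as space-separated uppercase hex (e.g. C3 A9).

D9 82 EA BA 80 E2 82 A5 CE B7 E1 82 A1 F3 88 95 A8

U+0642: 2-byte form → D9 82.
U+AE80: 3-byte form → EA BA 80.
U+20A5: 3-byte form → E2 82 A5.
U+03B7: 2-byte form → CE B7.
U+10A1: 3-byte form → E1 82 A1.
U+C8568: 4-byte form → F3 88 95 A8.
Concatenated (17 bytes): D9 82 EA BA 80 E2 82 A5 CE B7 E1 82 A1 F3 88 95 A8.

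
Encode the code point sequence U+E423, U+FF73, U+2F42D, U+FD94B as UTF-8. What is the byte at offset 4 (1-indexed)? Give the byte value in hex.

0xEF

1-indexed offset 4 is 0-indexed offset 3.
U+E423 → 3-byte form EE 90 A3 at offsets 0–2.
U+FF73 → 3-byte form EF BD B3 at offsets 3–5.
Offset 3 falls in char 2's range; it's byte 1 of EF BD B3 = 0xEF.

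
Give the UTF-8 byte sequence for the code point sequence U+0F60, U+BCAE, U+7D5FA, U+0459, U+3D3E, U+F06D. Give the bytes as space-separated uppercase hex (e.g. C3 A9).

U+0F60: 3-byte form → E0 BD A0.
U+BCAE: 3-byte form → EB B2 AE.
U+7D5FA: 4-byte form → F1 BD 97 BA.
U+0459: 2-byte form → D1 99.
U+3D3E: 3-byte form → E3 B4 BE.
U+F06D: 3-byte form → EF 81 AD.
Concatenated (18 bytes): E0 BD A0 EB B2 AE F1 BD 97 BA D1 99 E3 B4 BE EF 81 AD.

E0 BD A0 EB B2 AE F1 BD 97 BA D1 99 E3 B4 BE EF 81 AD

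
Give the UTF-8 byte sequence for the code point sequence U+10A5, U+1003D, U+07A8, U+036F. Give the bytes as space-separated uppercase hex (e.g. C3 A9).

E1 82 A5 F0 90 80 BD DE A8 CD AF

U+10A5: 3-byte form → E1 82 A5.
U+1003D: 4-byte form → F0 90 80 BD.
U+07A8: 2-byte form → DE A8.
U+036F: 2-byte form → CD AF.
Concatenated (11 bytes): E1 82 A5 F0 90 80 BD DE A8 CD AF.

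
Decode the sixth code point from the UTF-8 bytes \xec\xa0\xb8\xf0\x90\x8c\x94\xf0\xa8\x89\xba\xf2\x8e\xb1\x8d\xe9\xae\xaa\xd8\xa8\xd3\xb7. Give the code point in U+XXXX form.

U+0628

Offset 0: leading byte 0xEC = 11101100 → 3-byte char #1 = EC A0 B8.
Offset 3: leading byte 0xF0 = 11110000 → 4-byte char #2 = F0 90 8C 94.
Offset 7: leading byte 0xF0 = 11110000 → 4-byte char #3 = F0 A8 89 BA.
Offset 11: leading byte 0xF2 = 11110010 → 4-byte char #4 = F2 8E B1 8D.
Offset 15: leading byte 0xE9 = 11101001 → 3-byte char #5 = E9 AE AA.
Offset 18: leading byte 0xD8 = 11011000 → 2-byte char #6 = D8 A8.
Leading byte 0xD8 = 11011000 matches 110xxxxx → 2-byte sequence.
Byte 1: 0xD8 = 11011000, payload 11000 (5 bits).
Byte 2: 0xA8 = 10101000 (10xxxxxx ✓), payload 101000.
Concatenate: 11000101000 = 0x628 (11 bits → U+0628).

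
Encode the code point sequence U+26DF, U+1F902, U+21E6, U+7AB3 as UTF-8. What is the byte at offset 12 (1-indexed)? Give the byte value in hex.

0xAA

1-indexed offset 12 is 0-indexed offset 11.
U+26DF → 3-byte form E2 9B 9F at offsets 0–2.
U+1F902 → 4-byte form F0 9F A4 82 at offsets 3–6.
U+21E6 → 3-byte form E2 87 A6 at offsets 7–9.
U+7AB3 → 3-byte form E7 AA B3 at offsets 10–12.
Offset 11 falls in char 4's range; it's byte 2 of E7 AA B3 = 0xAA.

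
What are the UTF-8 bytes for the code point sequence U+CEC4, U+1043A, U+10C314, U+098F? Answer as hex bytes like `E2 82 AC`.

U+CEC4: 3-byte form → EC BB 84.
U+1043A: 4-byte form → F0 90 90 BA.
U+10C314: 4-byte form → F4 8C 8C 94.
U+098F: 3-byte form → E0 A6 8F.
Concatenated (14 bytes): EC BB 84 F0 90 90 BA F4 8C 8C 94 E0 A6 8F.

EC BB 84 F0 90 90 BA F4 8C 8C 94 E0 A6 8F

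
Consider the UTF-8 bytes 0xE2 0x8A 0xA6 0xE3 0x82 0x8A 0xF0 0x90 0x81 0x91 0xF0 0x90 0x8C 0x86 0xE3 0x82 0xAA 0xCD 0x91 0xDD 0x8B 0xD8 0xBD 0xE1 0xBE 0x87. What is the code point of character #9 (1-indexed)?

Offset 0: leading byte 0xE2 = 11100010 → 3-byte char #1 = E2 8A A6.
Offset 3: leading byte 0xE3 = 11100011 → 3-byte char #2 = E3 82 8A.
Offset 6: leading byte 0xF0 = 11110000 → 4-byte char #3 = F0 90 81 91.
Offset 10: leading byte 0xF0 = 11110000 → 4-byte char #4 = F0 90 8C 86.
Offset 14: leading byte 0xE3 = 11100011 → 3-byte char #5 = E3 82 AA.
Offset 17: leading byte 0xCD = 11001101 → 2-byte char #6 = CD 91.
Offset 19: leading byte 0xDD = 11011101 → 2-byte char #7 = DD 8B.
Offset 21: leading byte 0xD8 = 11011000 → 2-byte char #8 = D8 BD.
Offset 23: leading byte 0xE1 = 11100001 → 3-byte char #9 = E1 BE 87.
Leading byte 0xE1 = 11100001 matches 1110xxxx → 3-byte sequence.
Byte 1: 0xE1 = 11100001, payload 0001 (4 bits).
Byte 2: 0xBE = 10111110 (10xxxxxx ✓), payload 111110.
Byte 3: 0x87 = 10000111 (10xxxxxx ✓), payload 000111.
Concatenate: 0001111110000111 = 0x1F87 (16 bits → U+1F87).

U+1F87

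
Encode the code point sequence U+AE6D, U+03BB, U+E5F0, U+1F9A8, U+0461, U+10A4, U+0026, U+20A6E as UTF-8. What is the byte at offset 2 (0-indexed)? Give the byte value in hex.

0xAD

U+AE6D → 3-byte form EA B9 AD at offsets 0–2.
Offset 2 falls in char 1's range; it's byte 3 of EA B9 AD = 0xAD.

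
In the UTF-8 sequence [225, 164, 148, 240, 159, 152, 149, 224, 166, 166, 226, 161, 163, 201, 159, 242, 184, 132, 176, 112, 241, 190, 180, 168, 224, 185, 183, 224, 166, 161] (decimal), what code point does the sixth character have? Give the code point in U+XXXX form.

Offset 0: leading byte 0xE1 = 11100001 → 3-byte char #1 = E1 A4 94.
Offset 3: leading byte 0xF0 = 11110000 → 4-byte char #2 = F0 9F 98 95.
Offset 7: leading byte 0xE0 = 11100000 → 3-byte char #3 = E0 A6 A6.
Offset 10: leading byte 0xE2 = 11100010 → 3-byte char #4 = E2 A1 A3.
Offset 13: leading byte 0xC9 = 11001001 → 2-byte char #5 = C9 9F.
Offset 15: leading byte 0xF2 = 11110010 → 4-byte char #6 = F2 B8 84 B0.
Leading byte 0xF2 = 11110010 matches 11110xxx → 4-byte sequence.
Byte 1: 0xF2 = 11110010, payload 010 (3 bits).
Byte 2: 0xB8 = 10111000 (10xxxxxx ✓), payload 111000.
Byte 3: 0x84 = 10000100 (10xxxxxx ✓), payload 000100.
Byte 4: 0xB0 = 10110000 (10xxxxxx ✓), payload 110000.
Concatenate: 010111000000100110000 = 0xB8130 (21 bits → U+B8130).

U+B8130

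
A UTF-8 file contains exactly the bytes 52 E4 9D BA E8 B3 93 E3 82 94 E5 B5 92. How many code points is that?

5

Byte at offset 0: 0x52 = 01010010 → 1-byte char (#1). Advance 1.
Byte at offset 1: 0xE4 = 11100100 → 3-byte char (#2). Advance 3.
Byte at offset 4: 0xE8 = 11101000 → 3-byte char (#3). Advance 3.
Byte at offset 7: 0xE3 = 11100011 → 3-byte char (#4). Advance 3.
Byte at offset 10: 0xE5 = 11100101 → 3-byte char (#5). Advance 3.
Reached end at offset 13 after 5 code points.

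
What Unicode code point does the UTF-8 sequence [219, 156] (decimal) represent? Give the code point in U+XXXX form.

Leading byte 0xDB = 11011011 matches 110xxxxx → 2-byte sequence.
Byte 1: 0xDB = 11011011, payload 11011 (5 bits).
Byte 2: 0x9C = 10011100 (10xxxxxx ✓), payload 011100.
Concatenate: 11011011100 = 0x6DC (11 bits → U+06DC).

U+06DC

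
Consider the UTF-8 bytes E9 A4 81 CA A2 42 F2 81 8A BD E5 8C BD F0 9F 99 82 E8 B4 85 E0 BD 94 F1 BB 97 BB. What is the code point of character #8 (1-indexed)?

Offset 0: leading byte 0xE9 = 11101001 → 3-byte char #1 = E9 A4 81.
Offset 3: leading byte 0xCA = 11001010 → 2-byte char #2 = CA A2.
Offset 5: leading byte 0x42 = 01000010 → 1-byte char #3 = 42.
Offset 6: leading byte 0xF2 = 11110010 → 4-byte char #4 = F2 81 8A BD.
Offset 10: leading byte 0xE5 = 11100101 → 3-byte char #5 = E5 8C BD.
Offset 13: leading byte 0xF0 = 11110000 → 4-byte char #6 = F0 9F 99 82.
Offset 17: leading byte 0xE8 = 11101000 → 3-byte char #7 = E8 B4 85.
Offset 20: leading byte 0xE0 = 11100000 → 3-byte char #8 = E0 BD 94.
Leading byte 0xE0 = 11100000 matches 1110xxxx → 3-byte sequence.
Byte 1: 0xE0 = 11100000, payload 0000 (4 bits).
Byte 2: 0xBD = 10111101 (10xxxxxx ✓), payload 111101.
Byte 3: 0x94 = 10010100 (10xxxxxx ✓), payload 010100.
Concatenate: 0000111101010100 = 0xF54 (16 bits → U+0F54).

U+0F54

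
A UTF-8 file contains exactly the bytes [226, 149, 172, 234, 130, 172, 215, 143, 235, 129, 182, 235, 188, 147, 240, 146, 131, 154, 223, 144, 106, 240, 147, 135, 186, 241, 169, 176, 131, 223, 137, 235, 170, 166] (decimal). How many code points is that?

Byte at offset 0: 0xE2 = 11100010 → 3-byte char (#1). Advance 3.
Byte at offset 3: 0xEA = 11101010 → 3-byte char (#2). Advance 3.
Byte at offset 6: 0xD7 = 11010111 → 2-byte char (#3). Advance 2.
Byte at offset 8: 0xEB = 11101011 → 3-byte char (#4). Advance 3.
Byte at offset 11: 0xEB = 11101011 → 3-byte char (#5). Advance 3.
Byte at offset 14: 0xF0 = 11110000 → 4-byte char (#6). Advance 4.
Byte at offset 18: 0xDF = 11011111 → 2-byte char (#7). Advance 2.
Byte at offset 20: 0x6A = 01101010 → 1-byte char (#8). Advance 1.
Byte at offset 21: 0xF0 = 11110000 → 4-byte char (#9). Advance 4.
Byte at offset 25: 0xF1 = 11110001 → 4-byte char (#10). Advance 4.
Byte at offset 29: 0xDF = 11011111 → 2-byte char (#11). Advance 2.
Byte at offset 31: 0xEB = 11101011 → 3-byte char (#12). Advance 3.
Reached end at offset 34 after 12 code points.

12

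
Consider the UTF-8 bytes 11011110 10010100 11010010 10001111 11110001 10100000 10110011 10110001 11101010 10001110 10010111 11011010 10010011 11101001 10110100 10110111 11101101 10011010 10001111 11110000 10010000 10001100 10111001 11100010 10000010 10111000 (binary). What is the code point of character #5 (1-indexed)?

Offset 0: leading byte 0xDE = 11011110 → 2-byte char #1 = DE 94.
Offset 2: leading byte 0xD2 = 11010010 → 2-byte char #2 = D2 8F.
Offset 4: leading byte 0xF1 = 11110001 → 4-byte char #3 = F1 A0 B3 B1.
Offset 8: leading byte 0xEA = 11101010 → 3-byte char #4 = EA 8E 97.
Offset 11: leading byte 0xDA = 11011010 → 2-byte char #5 = DA 93.
Leading byte 0xDA = 11011010 matches 110xxxxx → 2-byte sequence.
Byte 1: 0xDA = 11011010, payload 11010 (5 bits).
Byte 2: 0x93 = 10010011 (10xxxxxx ✓), payload 010011.
Concatenate: 11010010011 = 0x693 (11 bits → U+0693).

U+0693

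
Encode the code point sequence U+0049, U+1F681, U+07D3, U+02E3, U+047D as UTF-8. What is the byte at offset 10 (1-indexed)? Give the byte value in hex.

0xD1

1-indexed offset 10 is 0-indexed offset 9.
U+0049 → 1-byte form 49 at offsets 0–0.
U+1F681 → 4-byte form F0 9F 9A 81 at offsets 1–4.
U+07D3 → 2-byte form DF 93 at offsets 5–6.
U+02E3 → 2-byte form CB A3 at offsets 7–8.
U+047D → 2-byte form D1 BD at offsets 9–10.
Offset 9 falls in char 5's range; it's byte 1 of D1 BD = 0xD1.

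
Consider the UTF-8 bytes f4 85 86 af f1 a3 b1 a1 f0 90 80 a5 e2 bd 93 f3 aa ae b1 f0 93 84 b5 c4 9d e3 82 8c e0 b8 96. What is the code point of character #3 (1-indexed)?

U+10025

Offset 0: leading byte 0xF4 = 11110100 → 4-byte char #1 = F4 85 86 AF.
Offset 4: leading byte 0xF1 = 11110001 → 4-byte char #2 = F1 A3 B1 A1.
Offset 8: leading byte 0xF0 = 11110000 → 4-byte char #3 = F0 90 80 A5.
Leading byte 0xF0 = 11110000 matches 11110xxx → 4-byte sequence.
Byte 1: 0xF0 = 11110000, payload 000 (3 bits).
Byte 2: 0x90 = 10010000 (10xxxxxx ✓), payload 010000.
Byte 3: 0x80 = 10000000 (10xxxxxx ✓), payload 000000.
Byte 4: 0xA5 = 10100101 (10xxxxxx ✓), payload 100101.
Concatenate: 000010000000000100101 = 0x10025 (21 bits → U+10025).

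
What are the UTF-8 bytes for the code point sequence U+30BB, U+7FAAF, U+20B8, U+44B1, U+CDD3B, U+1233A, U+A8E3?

E3 82 BB F1 BF AA AF E2 82 B8 E4 92 B1 F3 8D B4 BB F0 92 8C BA EA A3 A3

U+30BB: 3-byte form → E3 82 BB.
U+7FAAF: 4-byte form → F1 BF AA AF.
U+20B8: 3-byte form → E2 82 B8.
U+44B1: 3-byte form → E4 92 B1.
U+CDD3B: 4-byte form → F3 8D B4 BB.
U+1233A: 4-byte form → F0 92 8C BA.
U+A8E3: 3-byte form → EA A3 A3.
Concatenated (24 bytes): E3 82 BB F1 BF AA AF E2 82 B8 E4 92 B1 F3 8D B4 BB F0 92 8C BA EA A3 A3.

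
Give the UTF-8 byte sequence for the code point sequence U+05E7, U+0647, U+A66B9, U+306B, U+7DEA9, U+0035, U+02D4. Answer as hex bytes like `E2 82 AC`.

U+05E7: 2-byte form → D7 A7.
U+0647: 2-byte form → D9 87.
U+A66B9: 4-byte form → F2 A6 9A B9.
U+306B: 3-byte form → E3 81 AB.
U+7DEA9: 4-byte form → F1 BD BA A9.
U+0035: 1-byte form → 35.
U+02D4: 2-byte form → CB 94.
Concatenated (18 bytes): D7 A7 D9 87 F2 A6 9A B9 E3 81 AB F1 BD BA A9 35 CB 94.

D7 A7 D9 87 F2 A6 9A B9 E3 81 AB F1 BD BA A9 35 CB 94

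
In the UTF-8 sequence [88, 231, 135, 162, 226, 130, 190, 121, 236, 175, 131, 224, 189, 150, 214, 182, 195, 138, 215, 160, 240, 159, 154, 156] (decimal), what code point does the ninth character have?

Offset 0: leading byte 0x58 = 01011000 → 1-byte char #1 = 58.
Offset 1: leading byte 0xE7 = 11100111 → 3-byte char #2 = E7 87 A2.
Offset 4: leading byte 0xE2 = 11100010 → 3-byte char #3 = E2 82 BE.
Offset 7: leading byte 0x79 = 01111001 → 1-byte char #4 = 79.
Offset 8: leading byte 0xEC = 11101100 → 3-byte char #5 = EC AF 83.
Offset 11: leading byte 0xE0 = 11100000 → 3-byte char #6 = E0 BD 96.
Offset 14: leading byte 0xD6 = 11010110 → 2-byte char #7 = D6 B6.
Offset 16: leading byte 0xC3 = 11000011 → 2-byte char #8 = C3 8A.
Offset 18: leading byte 0xD7 = 11010111 → 2-byte char #9 = D7 A0.
Leading byte 0xD7 = 11010111 matches 110xxxxx → 2-byte sequence.
Byte 1: 0xD7 = 11010111, payload 10111 (5 bits).
Byte 2: 0xA0 = 10100000 (10xxxxxx ✓), payload 100000.
Concatenate: 10111100000 = 0x5E0 (11 bits → U+05E0).

U+05E0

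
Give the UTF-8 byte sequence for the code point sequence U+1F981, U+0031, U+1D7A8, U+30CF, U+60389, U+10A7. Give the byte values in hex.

U+1F981: 4-byte form → F0 9F A6 81.
U+0031: 1-byte form → 31.
U+1D7A8: 4-byte form → F0 9D 9E A8.
U+30CF: 3-byte form → E3 83 8F.
U+60389: 4-byte form → F1 A0 8E 89.
U+10A7: 3-byte form → E1 82 A7.
Concatenated (19 bytes): F0 9F A6 81 31 F0 9D 9E A8 E3 83 8F F1 A0 8E 89 E1 82 A7.

F0 9F A6 81 31 F0 9D 9E A8 E3 83 8F F1 A0 8E 89 E1 82 A7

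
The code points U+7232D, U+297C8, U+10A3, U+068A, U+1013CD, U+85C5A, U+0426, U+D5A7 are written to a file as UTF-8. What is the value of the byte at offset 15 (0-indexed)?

0x8F

U+7232D → 4-byte form F1 B2 8C AD at offsets 0–3.
U+297C8 → 4-byte form F0 A9 9F 88 at offsets 4–7.
U+10A3 → 3-byte form E1 82 A3 at offsets 8–10.
U+068A → 2-byte form DA 8A at offsets 11–12.
U+1013CD → 4-byte form F4 81 8F 8D at offsets 13–16.
Offset 15 falls in char 5's range; it's byte 3 of F4 81 8F 8D = 0x8F.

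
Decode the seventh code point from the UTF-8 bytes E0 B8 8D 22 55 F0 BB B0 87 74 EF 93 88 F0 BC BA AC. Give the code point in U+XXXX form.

U+3CEAC

Offset 0: leading byte 0xE0 = 11100000 → 3-byte char #1 = E0 B8 8D.
Offset 3: leading byte 0x22 = 00100010 → 1-byte char #2 = 22.
Offset 4: leading byte 0x55 = 01010101 → 1-byte char #3 = 55.
Offset 5: leading byte 0xF0 = 11110000 → 4-byte char #4 = F0 BB B0 87.
Offset 9: leading byte 0x74 = 01110100 → 1-byte char #5 = 74.
Offset 10: leading byte 0xEF = 11101111 → 3-byte char #6 = EF 93 88.
Offset 13: leading byte 0xF0 = 11110000 → 4-byte char #7 = F0 BC BA AC.
Leading byte 0xF0 = 11110000 matches 11110xxx → 4-byte sequence.
Byte 1: 0xF0 = 11110000, payload 000 (3 bits).
Byte 2: 0xBC = 10111100 (10xxxxxx ✓), payload 111100.
Byte 3: 0xBA = 10111010 (10xxxxxx ✓), payload 111010.
Byte 4: 0xAC = 10101100 (10xxxxxx ✓), payload 101100.
Concatenate: 000111100111010101100 = 0x3CEAC (21 bits → U+3CEAC).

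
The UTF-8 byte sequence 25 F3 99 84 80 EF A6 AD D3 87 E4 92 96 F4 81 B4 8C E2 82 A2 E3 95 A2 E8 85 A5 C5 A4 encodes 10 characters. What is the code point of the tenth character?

U+0164

Offset 0: leading byte 0x25 = 00100101 → 1-byte char #1 = 25.
Offset 1: leading byte 0xF3 = 11110011 → 4-byte char #2 = F3 99 84 80.
Offset 5: leading byte 0xEF = 11101111 → 3-byte char #3 = EF A6 AD.
Offset 8: leading byte 0xD3 = 11010011 → 2-byte char #4 = D3 87.
Offset 10: leading byte 0xE4 = 11100100 → 3-byte char #5 = E4 92 96.
Offset 13: leading byte 0xF4 = 11110100 → 4-byte char #6 = F4 81 B4 8C.
Offset 17: leading byte 0xE2 = 11100010 → 3-byte char #7 = E2 82 A2.
Offset 20: leading byte 0xE3 = 11100011 → 3-byte char #8 = E3 95 A2.
Offset 23: leading byte 0xE8 = 11101000 → 3-byte char #9 = E8 85 A5.
Offset 26: leading byte 0xC5 = 11000101 → 2-byte char #10 = C5 A4.
Leading byte 0xC5 = 11000101 matches 110xxxxx → 2-byte sequence.
Byte 1: 0xC5 = 11000101, payload 00101 (5 bits).
Byte 2: 0xA4 = 10100100 (10xxxxxx ✓), payload 100100.
Concatenate: 00101100100 = 0x164 (11 bits → U+0164).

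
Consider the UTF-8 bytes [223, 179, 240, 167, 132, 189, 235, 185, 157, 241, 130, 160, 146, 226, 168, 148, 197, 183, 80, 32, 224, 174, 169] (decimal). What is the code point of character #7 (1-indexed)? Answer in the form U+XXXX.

Offset 0: leading byte 0xDF = 11011111 → 2-byte char #1 = DF B3.
Offset 2: leading byte 0xF0 = 11110000 → 4-byte char #2 = F0 A7 84 BD.
Offset 6: leading byte 0xEB = 11101011 → 3-byte char #3 = EB B9 9D.
Offset 9: leading byte 0xF1 = 11110001 → 4-byte char #4 = F1 82 A0 92.
Offset 13: leading byte 0xE2 = 11100010 → 3-byte char #5 = E2 A8 94.
Offset 16: leading byte 0xC5 = 11000101 → 2-byte char #6 = C5 B7.
Offset 18: leading byte 0x50 = 01010000 → 1-byte char #7 = 50.
Leading byte 0x50 = 01010000 matches 0xxxxxxx → 1-byte sequence.
Byte 1: 0x50 = 01010000, payload 1010000 (7 bits).
Concatenate: 1010000 = 0x50 (7 bits → U+0050).

U+0050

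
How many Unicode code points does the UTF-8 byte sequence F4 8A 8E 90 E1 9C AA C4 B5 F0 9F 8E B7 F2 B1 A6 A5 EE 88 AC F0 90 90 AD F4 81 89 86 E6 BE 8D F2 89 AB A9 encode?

10

Byte at offset 0: 0xF4 = 11110100 → 4-byte char (#1). Advance 4.
Byte at offset 4: 0xE1 = 11100001 → 3-byte char (#2). Advance 3.
Byte at offset 7: 0xC4 = 11000100 → 2-byte char (#3). Advance 2.
Byte at offset 9: 0xF0 = 11110000 → 4-byte char (#4). Advance 4.
Byte at offset 13: 0xF2 = 11110010 → 4-byte char (#5). Advance 4.
Byte at offset 17: 0xEE = 11101110 → 3-byte char (#6). Advance 3.
Byte at offset 20: 0xF0 = 11110000 → 4-byte char (#7). Advance 4.
Byte at offset 24: 0xF4 = 11110100 → 4-byte char (#8). Advance 4.
Byte at offset 28: 0xE6 = 11100110 → 3-byte char (#9). Advance 3.
Byte at offset 31: 0xF2 = 11110010 → 4-byte char (#10). Advance 4.
Reached end at offset 35 after 10 code points.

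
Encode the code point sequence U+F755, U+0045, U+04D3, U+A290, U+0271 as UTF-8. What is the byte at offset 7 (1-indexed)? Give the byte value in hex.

0xEA

1-indexed offset 7 is 0-indexed offset 6.
U+F755 → 3-byte form EF 9D 95 at offsets 0–2.
U+0045 → 1-byte form 45 at offsets 3–3.
U+04D3 → 2-byte form D3 93 at offsets 4–5.
U+A290 → 3-byte form EA 8A 90 at offsets 6–8.
Offset 6 falls in char 4's range; it's byte 1 of EA 8A 90 = 0xEA.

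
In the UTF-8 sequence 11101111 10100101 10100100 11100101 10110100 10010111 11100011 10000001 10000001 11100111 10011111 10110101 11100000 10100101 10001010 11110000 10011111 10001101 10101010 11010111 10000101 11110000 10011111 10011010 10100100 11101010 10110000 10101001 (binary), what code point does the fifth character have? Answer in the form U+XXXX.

Offset 0: leading byte 0xEF = 11101111 → 3-byte char #1 = EF A5 A4.
Offset 3: leading byte 0xE5 = 11100101 → 3-byte char #2 = E5 B4 97.
Offset 6: leading byte 0xE3 = 11100011 → 3-byte char #3 = E3 81 81.
Offset 9: leading byte 0xE7 = 11100111 → 3-byte char #4 = E7 9F B5.
Offset 12: leading byte 0xE0 = 11100000 → 3-byte char #5 = E0 A5 8A.
Leading byte 0xE0 = 11100000 matches 1110xxxx → 3-byte sequence.
Byte 1: 0xE0 = 11100000, payload 0000 (4 bits).
Byte 2: 0xA5 = 10100101 (10xxxxxx ✓), payload 100101.
Byte 3: 0x8A = 10001010 (10xxxxxx ✓), payload 001010.
Concatenate: 0000100101001010 = 0x94A (16 bits → U+094A).

U+094A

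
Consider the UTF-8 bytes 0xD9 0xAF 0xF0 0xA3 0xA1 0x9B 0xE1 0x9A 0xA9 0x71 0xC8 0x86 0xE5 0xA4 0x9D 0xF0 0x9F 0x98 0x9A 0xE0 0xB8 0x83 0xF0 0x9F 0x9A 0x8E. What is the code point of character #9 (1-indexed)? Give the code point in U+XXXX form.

Offset 0: leading byte 0xD9 = 11011001 → 2-byte char #1 = D9 AF.
Offset 2: leading byte 0xF0 = 11110000 → 4-byte char #2 = F0 A3 A1 9B.
Offset 6: leading byte 0xE1 = 11100001 → 3-byte char #3 = E1 9A A9.
Offset 9: leading byte 0x71 = 01110001 → 1-byte char #4 = 71.
Offset 10: leading byte 0xC8 = 11001000 → 2-byte char #5 = C8 86.
Offset 12: leading byte 0xE5 = 11100101 → 3-byte char #6 = E5 A4 9D.
Offset 15: leading byte 0xF0 = 11110000 → 4-byte char #7 = F0 9F 98 9A.
Offset 19: leading byte 0xE0 = 11100000 → 3-byte char #8 = E0 B8 83.
Offset 22: leading byte 0xF0 = 11110000 → 4-byte char #9 = F0 9F 9A 8E.
Leading byte 0xF0 = 11110000 matches 11110xxx → 4-byte sequence.
Byte 1: 0xF0 = 11110000, payload 000 (3 bits).
Byte 2: 0x9F = 10011111 (10xxxxxx ✓), payload 011111.
Byte 3: 0x9A = 10011010 (10xxxxxx ✓), payload 011010.
Byte 4: 0x8E = 10001110 (10xxxxxx ✓), payload 001110.
Concatenate: 000011111011010001110 = 0x1F68E (21 bits → U+1F68E).

U+1F68E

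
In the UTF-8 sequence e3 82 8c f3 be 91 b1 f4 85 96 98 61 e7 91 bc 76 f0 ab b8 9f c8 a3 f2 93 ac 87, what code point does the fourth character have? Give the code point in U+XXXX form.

U+0061

Offset 0: leading byte 0xE3 = 11100011 → 3-byte char #1 = E3 82 8C.
Offset 3: leading byte 0xF3 = 11110011 → 4-byte char #2 = F3 BE 91 B1.
Offset 7: leading byte 0xF4 = 11110100 → 4-byte char #3 = F4 85 96 98.
Offset 11: leading byte 0x61 = 01100001 → 1-byte char #4 = 61.
Leading byte 0x61 = 01100001 matches 0xxxxxxx → 1-byte sequence.
Byte 1: 0x61 = 01100001, payload 1100001 (7 bits).
Concatenate: 1100001 = 0x61 (7 bits → U+0061).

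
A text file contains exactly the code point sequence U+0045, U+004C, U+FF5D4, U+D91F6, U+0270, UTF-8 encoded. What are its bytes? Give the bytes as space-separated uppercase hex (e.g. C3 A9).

45 4C F3 BF 97 94 F3 99 87 B6 C9 B0

U+0045: 1-byte form → 45.
U+004C: 1-byte form → 4C.
U+FF5D4: 4-byte form → F3 BF 97 94.
U+D91F6: 4-byte form → F3 99 87 B6.
U+0270: 2-byte form → C9 B0.
Concatenated (12 bytes): 45 4C F3 BF 97 94 F3 99 87 B6 C9 B0.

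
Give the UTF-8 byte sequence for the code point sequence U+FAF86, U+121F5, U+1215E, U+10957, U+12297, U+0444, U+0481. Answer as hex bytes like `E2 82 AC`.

U+FAF86: 4-byte form → F3 BA BE 86.
U+121F5: 4-byte form → F0 92 87 B5.
U+1215E: 4-byte form → F0 92 85 9E.
U+10957: 4-byte form → F0 90 A5 97.
U+12297: 4-byte form → F0 92 8A 97.
U+0444: 2-byte form → D1 84.
U+0481: 2-byte form → D2 81.
Concatenated (24 bytes): F3 BA BE 86 F0 92 87 B5 F0 92 85 9E F0 90 A5 97 F0 92 8A 97 D1 84 D2 81.

F3 BA BE 86 F0 92 87 B5 F0 92 85 9E F0 90 A5 97 F0 92 8A 97 D1 84 D2 81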